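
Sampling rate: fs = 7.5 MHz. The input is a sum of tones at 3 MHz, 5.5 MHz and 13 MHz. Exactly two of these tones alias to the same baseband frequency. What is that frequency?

2 MHz

fs/2 = 3.75 MHz.
3 MHz ≤ fs/2 = 3.75 MHz, passes unchanged.
5.5 MHz > fs/2 = 3.75 MHz, folds to fs − 5.5 MHz = 2 MHz.
13 MHz mod fs = 5.5 MHz.
5.5 MHz > fs/2 = 3.75 MHz, folds to fs − 5.5 MHz = 2 MHz.
5.5 MHz and 13 MHz both map to 2 MHz.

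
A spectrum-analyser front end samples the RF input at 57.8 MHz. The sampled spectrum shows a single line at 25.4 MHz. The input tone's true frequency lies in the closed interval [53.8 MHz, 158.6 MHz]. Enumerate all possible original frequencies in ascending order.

Frequencies that alias to 25.4 MHz are k·fs ± 25.4 MHz for integer k ≥ 0.
k=0: 25.4 MHz.
k=1: 32.4 MHz, 83.2 MHz.
k=2: 90.2 MHz, 141 MHz.
k=3: 148 MHz, 198.8 MHz.
k=4: 205.8 MHz, 256.6 MHz.
Within [53.8 MHz, 158.6 MHz]: 83.2 MHz, 90.2 MHz, 141 MHz, 148 MHz.

83.2 MHz, 90.2 MHz, 141 MHz, 148 MHz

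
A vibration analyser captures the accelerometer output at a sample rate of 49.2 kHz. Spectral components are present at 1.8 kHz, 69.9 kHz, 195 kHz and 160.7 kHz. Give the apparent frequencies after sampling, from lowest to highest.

1.8 kHz, 13.1 kHz, 20.7 kHz

fs/2 = 24.6 kHz.
1.8 kHz ≤ fs/2 = 24.6 kHz, passes unchanged.
69.9 kHz mod fs = 20.7 kHz.
20.7 kHz ≤ fs/2 = 24.6 kHz, appears at 20.7 kHz.
195 kHz mod fs = 47.4 kHz.
47.4 kHz > fs/2 = 24.6 kHz, folds to fs − 47.4 kHz = 1.8 kHz.
160.7 kHz mod fs = 13.1 kHz.
13.1 kHz ≤ fs/2 = 24.6 kHz, appears at 13.1 kHz.
Distinct values: {1.8 kHz, 13.1 kHz, 20.7 kHz}.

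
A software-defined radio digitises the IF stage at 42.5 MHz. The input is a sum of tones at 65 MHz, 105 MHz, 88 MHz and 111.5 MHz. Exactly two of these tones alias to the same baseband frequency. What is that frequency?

fs/2 = 21.25 MHz.
65 MHz mod fs = 22.5 MHz.
22.5 MHz > fs/2 = 21.25 MHz, folds to fs − 22.5 MHz = 20 MHz.
105 MHz mod fs = 20 MHz.
20 MHz ≤ fs/2 = 21.25 MHz, appears at 20 MHz.
88 MHz mod fs = 3 MHz.
3 MHz ≤ fs/2 = 21.25 MHz, appears at 3 MHz.
111.5 MHz mod fs = 26.5 MHz.
26.5 MHz > fs/2 = 21.25 MHz, folds to fs − 26.5 MHz = 16 MHz.
65 MHz and 105 MHz both map to 20 MHz.

20 MHz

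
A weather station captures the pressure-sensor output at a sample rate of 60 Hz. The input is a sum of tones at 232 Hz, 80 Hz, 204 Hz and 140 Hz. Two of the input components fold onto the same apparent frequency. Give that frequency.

fs/2 = 30 Hz.
232 Hz mod fs = 52 Hz.
52 Hz > fs/2 = 30 Hz, folds to fs − 52 Hz = 8 Hz.
80 Hz mod fs = 20 Hz.
20 Hz ≤ fs/2 = 30 Hz, appears at 20 Hz.
204 Hz mod fs = 24 Hz.
24 Hz ≤ fs/2 = 30 Hz, appears at 24 Hz.
140 Hz mod fs = 20 Hz.
20 Hz ≤ fs/2 = 30 Hz, appears at 20 Hz.
80 Hz and 140 Hz both map to 20 Hz.

20 Hz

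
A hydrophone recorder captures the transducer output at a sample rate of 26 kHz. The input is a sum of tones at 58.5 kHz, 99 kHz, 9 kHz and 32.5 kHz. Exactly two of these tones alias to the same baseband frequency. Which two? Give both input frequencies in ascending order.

32.5 kHz, 58.5 kHz

fs/2 = 13 kHz.
58.5 kHz mod fs = 6.5 kHz.
6.5 kHz ≤ fs/2 = 13 kHz, appears at 6.5 kHz.
99 kHz mod fs = 21 kHz.
21 kHz > fs/2 = 13 kHz, folds to fs − 21 kHz = 5 kHz.
9 kHz ≤ fs/2 = 13 kHz, passes unchanged.
32.5 kHz mod fs = 6.5 kHz.
6.5 kHz ≤ fs/2 = 13 kHz, appears at 6.5 kHz.
32.5 kHz and 58.5 kHz both map to 6.5 kHz.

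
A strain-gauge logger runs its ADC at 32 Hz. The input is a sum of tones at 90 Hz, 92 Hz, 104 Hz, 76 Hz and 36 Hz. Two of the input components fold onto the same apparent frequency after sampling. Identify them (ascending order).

36 Hz, 92 Hz

fs/2 = 16 Hz.
90 Hz mod fs = 26 Hz.
26 Hz > fs/2 = 16 Hz, folds to fs − 26 Hz = 6 Hz.
92 Hz mod fs = 28 Hz.
28 Hz > fs/2 = 16 Hz, folds to fs − 28 Hz = 4 Hz.
104 Hz mod fs = 8 Hz.
8 Hz ≤ fs/2 = 16 Hz, appears at 8 Hz.
76 Hz mod fs = 12 Hz.
12 Hz ≤ fs/2 = 16 Hz, appears at 12 Hz.
36 Hz mod fs = 4 Hz.
4 Hz ≤ fs/2 = 16 Hz, appears at 4 Hz.
36 Hz and 92 Hz both map to 4 Hz.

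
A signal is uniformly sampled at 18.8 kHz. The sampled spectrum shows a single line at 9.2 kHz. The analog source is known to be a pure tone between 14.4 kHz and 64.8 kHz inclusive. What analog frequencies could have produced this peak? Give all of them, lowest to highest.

Frequencies that alias to 9.2 kHz are k·fs ± 9.2 kHz for integer k ≥ 0.
k=0: 9.2 kHz.
k=1: 9.6 kHz, 28 kHz.
k=2: 28.4 kHz, 46.8 kHz.
k=3: 47.2 kHz, 65.6 kHz.
k=4: 66 kHz, 84.4 kHz.
Within [14.4 kHz, 64.8 kHz]: 28 kHz, 28.4 kHz, 46.8 kHz, 47.2 kHz.

28 kHz, 28.4 kHz, 46.8 kHz, 47.2 kHz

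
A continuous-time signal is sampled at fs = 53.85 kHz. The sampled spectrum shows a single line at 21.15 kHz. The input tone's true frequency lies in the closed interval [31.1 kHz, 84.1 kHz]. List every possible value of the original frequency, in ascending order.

32.7 kHz, 75 kHz

Frequencies that alias to 21.15 kHz are k·fs ± 21.15 kHz for integer k ≥ 0.
k=0: 21.15 kHz.
k=1: 32.7 kHz, 75 kHz.
k=2: 86.55 kHz, 128.85 kHz.
Within [31.1 kHz, 84.1 kHz]: 32.7 kHz, 75 kHz.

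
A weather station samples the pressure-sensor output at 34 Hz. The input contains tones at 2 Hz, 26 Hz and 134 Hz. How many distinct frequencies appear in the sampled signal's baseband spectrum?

fs/2 = 17 Hz.
2 Hz ≤ fs/2 = 17 Hz, passes unchanged.
26 Hz > fs/2 = 17 Hz, folds to fs − 26 Hz = 8 Hz.
134 Hz mod fs = 32 Hz.
32 Hz > fs/2 = 17 Hz, folds to fs − 32 Hz = 2 Hz.
Distinct values: {2 Hz, 8 Hz} → 2.

2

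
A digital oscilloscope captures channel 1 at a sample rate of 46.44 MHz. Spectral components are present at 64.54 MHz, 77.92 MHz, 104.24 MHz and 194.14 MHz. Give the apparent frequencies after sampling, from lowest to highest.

8.38 MHz, 11.36 MHz, 14.96 MHz, 18.1 MHz

fs/2 = 23.22 MHz.
64.54 MHz mod fs = 18.1 MHz.
18.1 MHz ≤ fs/2 = 23.22 MHz, appears at 18.1 MHz.
77.92 MHz mod fs = 31.48 MHz.
31.48 MHz > fs/2 = 23.22 MHz, folds to fs − 31.48 MHz = 14.96 MHz.
104.24 MHz mod fs = 11.36 MHz.
11.36 MHz ≤ fs/2 = 23.22 MHz, appears at 11.36 MHz.
194.14 MHz mod fs = 8.38 MHz.
8.38 MHz ≤ fs/2 = 23.22 MHz, appears at 8.38 MHz.
Distinct values: {8.38 MHz, 11.36 MHz, 14.96 MHz, 18.1 MHz}.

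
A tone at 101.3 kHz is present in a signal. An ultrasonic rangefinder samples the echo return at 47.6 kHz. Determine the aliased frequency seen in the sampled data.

6.1 kHz

101.3 kHz mod fs = 6.1 kHz.
6.1 kHz ≤ fs/2 = 23.8 kHz, appears at 6.1 kHz.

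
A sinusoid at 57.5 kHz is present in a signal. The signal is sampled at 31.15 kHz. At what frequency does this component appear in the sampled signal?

4.8 kHz

57.5 kHz mod fs = 26.35 kHz.
26.35 kHz > fs/2 = 15.575 kHz, folds to fs − 26.35 kHz = 4.8 kHz.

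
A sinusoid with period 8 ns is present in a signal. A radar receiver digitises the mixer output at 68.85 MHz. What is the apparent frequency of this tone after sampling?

12.7 MHz

T = 8 ns → f = 1/T = 125 MHz.
125 MHz mod fs = 56.15 MHz.
56.15 MHz > fs/2 = 34.425 MHz, folds to fs − 56.15 MHz = 12.7 MHz.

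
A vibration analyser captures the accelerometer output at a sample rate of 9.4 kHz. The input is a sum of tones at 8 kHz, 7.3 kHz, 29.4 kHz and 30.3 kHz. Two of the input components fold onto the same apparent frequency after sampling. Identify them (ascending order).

7.3 kHz, 30.3 kHz

fs/2 = 4.7 kHz.
8 kHz > fs/2 = 4.7 kHz, folds to fs − 8 kHz = 1.4 kHz.
7.3 kHz > fs/2 = 4.7 kHz, folds to fs − 7.3 kHz = 2.1 kHz.
29.4 kHz mod fs = 1.2 kHz.
1.2 kHz ≤ fs/2 = 4.7 kHz, appears at 1.2 kHz.
30.3 kHz mod fs = 2.1 kHz.
2.1 kHz ≤ fs/2 = 4.7 kHz, appears at 2.1 kHz.
7.3 kHz and 30.3 kHz both map to 2.1 kHz.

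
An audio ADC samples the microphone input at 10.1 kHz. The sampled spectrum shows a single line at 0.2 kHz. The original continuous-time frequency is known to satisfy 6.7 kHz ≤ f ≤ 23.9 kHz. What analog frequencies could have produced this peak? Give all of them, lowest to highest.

9.9 kHz, 10.3 kHz, 20 kHz, 20.4 kHz

Frequencies that alias to 0.2 kHz are k·fs ± 0.2 kHz for integer k ≥ 0.
k=0: 0.2 kHz.
k=1: 9.9 kHz, 10.3 kHz.
k=2: 20 kHz, 20.4 kHz.
k=3: 30.1 kHz, 30.5 kHz.
Within [6.7 kHz, 23.9 kHz]: 9.9 kHz, 10.3 kHz, 20 kHz, 20.4 kHz.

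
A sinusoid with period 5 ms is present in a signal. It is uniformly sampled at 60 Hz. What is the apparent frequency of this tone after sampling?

20 Hz

T = 5 ms → f = 1/T = 200 Hz.
200 Hz mod fs = 20 Hz.
20 Hz ≤ fs/2 = 30 Hz, appears at 20 Hz.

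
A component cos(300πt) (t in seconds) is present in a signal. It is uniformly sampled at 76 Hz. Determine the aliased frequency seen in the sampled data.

2 Hz

ω = 300π rad/s → f = ω/(2π) = 150 Hz.
150 Hz mod fs = 74 Hz.
74 Hz > fs/2 = 38 Hz, folds to fs − 74 Hz = 2 Hz.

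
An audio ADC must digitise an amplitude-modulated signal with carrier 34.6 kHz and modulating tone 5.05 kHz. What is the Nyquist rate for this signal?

79.3 kHz

AM sidebands sit at fc ± fm = 29.55 kHz and 39.65 kHz.
Highest-frequency component: 39.65 kHz.
Nyquist rate = 2 × 39.65 kHz = 79.3 kHz.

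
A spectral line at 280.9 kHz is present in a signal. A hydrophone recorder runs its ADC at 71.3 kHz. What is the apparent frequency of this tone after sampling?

4.3 kHz

280.9 kHz mod fs = 67 kHz.
67 kHz > fs/2 = 35.65 kHz, folds to fs − 67 kHz = 4.3 kHz.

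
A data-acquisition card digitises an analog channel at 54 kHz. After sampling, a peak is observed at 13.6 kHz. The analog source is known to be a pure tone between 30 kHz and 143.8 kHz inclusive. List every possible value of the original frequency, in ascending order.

Frequencies that alias to 13.6 kHz are k·fs ± 13.6 kHz for integer k ≥ 0.
k=0: 13.6 kHz.
k=1: 40.4 kHz, 67.6 kHz.
k=2: 94.4 kHz, 121.6 kHz.
k=3: 148.4 kHz, 175.6 kHz.
Within [30 kHz, 143.8 kHz]: 40.4 kHz, 67.6 kHz, 94.4 kHz, 121.6 kHz.

40.4 kHz, 67.6 kHz, 94.4 kHz, 121.6 kHz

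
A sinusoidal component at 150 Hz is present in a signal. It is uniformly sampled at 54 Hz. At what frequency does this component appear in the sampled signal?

150 Hz mod fs = 42 Hz.
42 Hz > fs/2 = 27 Hz, folds to fs − 42 Hz = 12 Hz.

12 Hz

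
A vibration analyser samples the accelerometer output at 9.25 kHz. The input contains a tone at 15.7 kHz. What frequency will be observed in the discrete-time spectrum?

2.8 kHz

15.7 kHz mod fs = 6.45 kHz.
6.45 kHz > fs/2 = 4.625 kHz, folds to fs − 6.45 kHz = 2.8 kHz.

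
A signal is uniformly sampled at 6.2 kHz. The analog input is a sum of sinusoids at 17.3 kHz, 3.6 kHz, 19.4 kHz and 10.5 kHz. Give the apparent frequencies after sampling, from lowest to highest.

0.8 kHz, 1.3 kHz, 1.9 kHz, 2.6 kHz

fs/2 = 3.1 kHz.
17.3 kHz mod fs = 4.9 kHz.
4.9 kHz > fs/2 = 3.1 kHz, folds to fs − 4.9 kHz = 1.3 kHz.
3.6 kHz > fs/2 = 3.1 kHz, folds to fs − 3.6 kHz = 2.6 kHz.
19.4 kHz mod fs = 0.8 kHz.
0.8 kHz ≤ fs/2 = 3.1 kHz, appears at 0.8 kHz.
10.5 kHz mod fs = 4.3 kHz.
4.3 kHz > fs/2 = 3.1 kHz, folds to fs − 4.3 kHz = 1.9 kHz.
Distinct values: {0.8 kHz, 1.3 kHz, 1.9 kHz, 2.6 kHz}.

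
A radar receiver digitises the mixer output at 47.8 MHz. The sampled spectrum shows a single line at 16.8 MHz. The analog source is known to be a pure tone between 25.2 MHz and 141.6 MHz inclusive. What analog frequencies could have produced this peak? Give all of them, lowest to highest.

31 MHz, 64.6 MHz, 78.8 MHz, 112.4 MHz, 126.6 MHz

Frequencies that alias to 16.8 MHz are k·fs ± 16.8 MHz for integer k ≥ 0.
k=0: 16.8 MHz.
k=1: 31 MHz, 64.6 MHz.
k=2: 78.8 MHz, 112.4 MHz.
k=3: 126.6 MHz, 160.2 MHz.
k=4: 174.4 MHz, 208 MHz.
Within [25.2 MHz, 141.6 MHz]: 31 MHz, 64.6 MHz, 78.8 MHz, 112.4 MHz, 126.6 MHz.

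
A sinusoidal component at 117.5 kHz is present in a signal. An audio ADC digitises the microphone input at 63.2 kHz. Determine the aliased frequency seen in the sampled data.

117.5 kHz mod fs = 54.3 kHz.
54.3 kHz > fs/2 = 31.6 kHz, folds to fs − 54.3 kHz = 8.9 kHz.

8.9 kHz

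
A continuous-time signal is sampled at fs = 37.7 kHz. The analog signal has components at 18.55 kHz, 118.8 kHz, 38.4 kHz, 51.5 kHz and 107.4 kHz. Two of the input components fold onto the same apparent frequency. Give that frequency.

5.7 kHz

fs/2 = 18.85 kHz.
18.55 kHz ≤ fs/2 = 18.85 kHz, passes unchanged.
118.8 kHz mod fs = 5.7 kHz.
5.7 kHz ≤ fs/2 = 18.85 kHz, appears at 5.7 kHz.
38.4 kHz mod fs = 0.7 kHz.
0.7 kHz ≤ fs/2 = 18.85 kHz, appears at 0.7 kHz.
51.5 kHz mod fs = 13.8 kHz.
13.8 kHz ≤ fs/2 = 18.85 kHz, appears at 13.8 kHz.
107.4 kHz mod fs = 32 kHz.
32 kHz > fs/2 = 18.85 kHz, folds to fs − 32 kHz = 5.7 kHz.
107.4 kHz and 118.8 kHz both map to 5.7 kHz.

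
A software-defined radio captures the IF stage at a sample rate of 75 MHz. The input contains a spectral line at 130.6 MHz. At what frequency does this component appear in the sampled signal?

130.6 MHz mod fs = 55.6 MHz.
55.6 MHz > fs/2 = 37.5 MHz, folds to fs − 55.6 MHz = 19.4 MHz.

19.4 MHz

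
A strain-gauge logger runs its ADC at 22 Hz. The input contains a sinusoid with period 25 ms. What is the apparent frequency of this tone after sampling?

4 Hz

T = 25 ms → f = 1/T = 40 Hz.
40 Hz mod fs = 18 Hz.
18 Hz > fs/2 = 11 Hz, folds to fs − 18 Hz = 4 Hz.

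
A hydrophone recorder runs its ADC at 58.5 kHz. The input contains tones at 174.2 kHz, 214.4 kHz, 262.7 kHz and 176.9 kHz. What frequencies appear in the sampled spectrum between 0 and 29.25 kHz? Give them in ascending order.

1.3 kHz, 1.4 kHz, 19.6 kHz, 28.7 kHz

fs/2 = 29.25 kHz.
174.2 kHz mod fs = 57.2 kHz.
57.2 kHz > fs/2 = 29.25 kHz, folds to fs − 57.2 kHz = 1.3 kHz.
214.4 kHz mod fs = 38.9 kHz.
38.9 kHz > fs/2 = 29.25 kHz, folds to fs − 38.9 kHz = 19.6 kHz.
262.7 kHz mod fs = 28.7 kHz.
28.7 kHz ≤ fs/2 = 29.25 kHz, appears at 28.7 kHz.
176.9 kHz mod fs = 1.4 kHz.
1.4 kHz ≤ fs/2 = 29.25 kHz, appears at 1.4 kHz.
Distinct values: {1.3 kHz, 1.4 kHz, 19.6 kHz, 28.7 kHz}.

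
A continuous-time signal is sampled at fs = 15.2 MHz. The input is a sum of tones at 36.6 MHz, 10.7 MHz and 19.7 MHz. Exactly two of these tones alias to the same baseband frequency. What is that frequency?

fs/2 = 7.6 MHz.
36.6 MHz mod fs = 6.2 MHz.
6.2 MHz ≤ fs/2 = 7.6 MHz, appears at 6.2 MHz.
10.7 MHz > fs/2 = 7.6 MHz, folds to fs − 10.7 MHz = 4.5 MHz.
19.7 MHz mod fs = 4.5 MHz.
4.5 MHz ≤ fs/2 = 7.6 MHz, appears at 4.5 MHz.
10.7 MHz and 19.7 MHz both map to 4.5 MHz.

4.5 MHz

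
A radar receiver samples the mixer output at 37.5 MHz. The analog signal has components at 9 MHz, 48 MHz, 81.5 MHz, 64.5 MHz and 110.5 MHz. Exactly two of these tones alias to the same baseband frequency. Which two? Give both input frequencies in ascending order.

fs/2 = 18.75 MHz.
9 MHz ≤ fs/2 = 18.75 MHz, passes unchanged.
48 MHz mod fs = 10.5 MHz.
10.5 MHz ≤ fs/2 = 18.75 MHz, appears at 10.5 MHz.
81.5 MHz mod fs = 6.5 MHz.
6.5 MHz ≤ fs/2 = 18.75 MHz, appears at 6.5 MHz.
64.5 MHz mod fs = 27 MHz.
27 MHz > fs/2 = 18.75 MHz, folds to fs − 27 MHz = 10.5 MHz.
110.5 MHz mod fs = 35.5 MHz.
35.5 MHz > fs/2 = 18.75 MHz, folds to fs − 35.5 MHz = 2 MHz.
48 MHz and 64.5 MHz both map to 10.5 MHz.

48 MHz, 64.5 MHz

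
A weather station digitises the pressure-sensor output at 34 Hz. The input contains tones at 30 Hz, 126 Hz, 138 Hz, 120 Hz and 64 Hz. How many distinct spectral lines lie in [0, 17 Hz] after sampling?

4

fs/2 = 17 Hz.
30 Hz > fs/2 = 17 Hz, folds to fs − 30 Hz = 4 Hz.
126 Hz mod fs = 24 Hz.
24 Hz > fs/2 = 17 Hz, folds to fs − 24 Hz = 10 Hz.
138 Hz mod fs = 2 Hz.
2 Hz ≤ fs/2 = 17 Hz, appears at 2 Hz.
120 Hz mod fs = 18 Hz.
18 Hz > fs/2 = 17 Hz, folds to fs − 18 Hz = 16 Hz.
64 Hz mod fs = 30 Hz.
30 Hz > fs/2 = 17 Hz, folds to fs − 30 Hz = 4 Hz.
Distinct values: {2 Hz, 4 Hz, 10 Hz, 16 Hz} → 4.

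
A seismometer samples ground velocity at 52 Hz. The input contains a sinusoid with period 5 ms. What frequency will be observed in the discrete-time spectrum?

T = 5 ms → f = 1/T = 200 Hz.
200 Hz mod fs = 44 Hz.
44 Hz > fs/2 = 26 Hz, folds to fs − 44 Hz = 8 Hz.

8 Hz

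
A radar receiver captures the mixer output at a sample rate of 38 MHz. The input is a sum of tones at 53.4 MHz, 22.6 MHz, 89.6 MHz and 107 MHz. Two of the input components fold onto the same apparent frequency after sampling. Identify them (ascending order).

fs/2 = 19 MHz.
53.4 MHz mod fs = 15.4 MHz.
15.4 MHz ≤ fs/2 = 19 MHz, appears at 15.4 MHz.
22.6 MHz > fs/2 = 19 MHz, folds to fs − 22.6 MHz = 15.4 MHz.
89.6 MHz mod fs = 13.6 MHz.
13.6 MHz ≤ fs/2 = 19 MHz, appears at 13.6 MHz.
107 MHz mod fs = 31 MHz.
31 MHz > fs/2 = 19 MHz, folds to fs − 31 MHz = 7 MHz.
22.6 MHz and 53.4 MHz both map to 15.4 MHz.

22.6 MHz, 53.4 MHz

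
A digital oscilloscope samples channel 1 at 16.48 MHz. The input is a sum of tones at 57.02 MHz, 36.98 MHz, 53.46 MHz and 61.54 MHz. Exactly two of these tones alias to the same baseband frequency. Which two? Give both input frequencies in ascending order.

fs/2 = 8.24 MHz.
57.02 MHz mod fs = 7.58 MHz.
7.58 MHz ≤ fs/2 = 8.24 MHz, appears at 7.58 MHz.
36.98 MHz mod fs = 4.02 MHz.
4.02 MHz ≤ fs/2 = 8.24 MHz, appears at 4.02 MHz.
53.46 MHz mod fs = 4.02 MHz.
4.02 MHz ≤ fs/2 = 8.24 MHz, appears at 4.02 MHz.
61.54 MHz mod fs = 12.1 MHz.
12.1 MHz > fs/2 = 8.24 MHz, folds to fs − 12.1 MHz = 4.38 MHz.
36.98 MHz and 53.46 MHz both map to 4.02 MHz.

36.98 MHz, 53.46 MHz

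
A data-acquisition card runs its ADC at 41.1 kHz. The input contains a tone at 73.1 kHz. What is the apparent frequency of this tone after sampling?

73.1 kHz mod fs = 32 kHz.
32 kHz > fs/2 = 20.55 kHz, folds to fs − 32 kHz = 9.1 kHz.

9.1 kHz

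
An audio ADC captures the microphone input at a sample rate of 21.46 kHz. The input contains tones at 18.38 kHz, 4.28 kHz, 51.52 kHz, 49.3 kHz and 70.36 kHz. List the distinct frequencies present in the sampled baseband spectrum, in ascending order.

fs/2 = 10.73 kHz.
18.38 kHz > fs/2 = 10.73 kHz, folds to fs − 18.38 kHz = 3.08 kHz.
4.28 kHz ≤ fs/2 = 10.73 kHz, passes unchanged.
51.52 kHz mod fs = 8.6 kHz.
8.6 kHz ≤ fs/2 = 10.73 kHz, appears at 8.6 kHz.
49.3 kHz mod fs = 6.38 kHz.
6.38 kHz ≤ fs/2 = 10.73 kHz, appears at 6.38 kHz.
70.36 kHz mod fs = 5.98 kHz.
5.98 kHz ≤ fs/2 = 10.73 kHz, appears at 5.98 kHz.
Distinct values: {3.08 kHz, 4.28 kHz, 5.98 kHz, 6.38 kHz, 8.6 kHz}.

3.08 kHz, 4.28 kHz, 5.98 kHz, 6.38 kHz, 8.6 kHz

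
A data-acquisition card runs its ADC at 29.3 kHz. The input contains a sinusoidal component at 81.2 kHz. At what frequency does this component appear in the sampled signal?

6.7 kHz

81.2 kHz mod fs = 22.6 kHz.
22.6 kHz > fs/2 = 14.65 kHz, folds to fs − 22.6 kHz = 6.7 kHz.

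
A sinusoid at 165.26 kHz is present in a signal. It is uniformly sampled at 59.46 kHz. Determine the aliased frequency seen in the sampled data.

165.26 kHz mod fs = 46.34 kHz.
46.34 kHz > fs/2 = 29.73 kHz, folds to fs − 46.34 kHz = 13.12 kHz.

13.12 kHz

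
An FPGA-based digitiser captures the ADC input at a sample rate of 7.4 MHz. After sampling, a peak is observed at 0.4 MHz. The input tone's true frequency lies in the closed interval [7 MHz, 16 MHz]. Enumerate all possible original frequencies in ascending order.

7 MHz, 7.8 MHz, 14.4 MHz, 15.2 MHz

Frequencies that alias to 0.4 MHz are k·fs ± 0.4 MHz for integer k ≥ 0.
k=0: 0.4 MHz.
k=1: 7 MHz, 7.8 MHz.
k=2: 14.4 MHz, 15.2 MHz.
k=3: 21.8 MHz, 22.6 MHz.
Within [7 MHz, 16 MHz]: 7 MHz, 7.8 MHz, 14.4 MHz, 15.2 MHz.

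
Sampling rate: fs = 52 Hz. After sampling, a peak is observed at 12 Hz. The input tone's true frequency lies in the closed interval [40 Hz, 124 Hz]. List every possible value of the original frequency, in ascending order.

Frequencies that alias to 12 Hz are k·fs ± 12 Hz for integer k ≥ 0.
k=0: 12 Hz.
k=1: 40 Hz, 64 Hz.
k=2: 92 Hz, 116 Hz.
k=3: 144 Hz, 168 Hz.
Within [40 Hz, 124 Hz]: 40 Hz, 64 Hz, 92 Hz, 116 Hz.

40 Hz, 64 Hz, 92 Hz, 116 Hz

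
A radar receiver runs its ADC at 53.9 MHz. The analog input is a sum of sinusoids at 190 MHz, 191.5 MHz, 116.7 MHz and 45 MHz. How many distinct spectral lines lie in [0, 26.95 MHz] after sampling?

fs/2 = 26.95 MHz.
190 MHz mod fs = 28.3 MHz.
28.3 MHz > fs/2 = 26.95 MHz, folds to fs − 28.3 MHz = 25.6 MHz.
191.5 MHz mod fs = 29.8 MHz.
29.8 MHz > fs/2 = 26.95 MHz, folds to fs − 29.8 MHz = 24.1 MHz.
116.7 MHz mod fs = 8.9 MHz.
8.9 MHz ≤ fs/2 = 26.95 MHz, appears at 8.9 MHz.
45 MHz > fs/2 = 26.95 MHz, folds to fs − 45 MHz = 8.9 MHz.
Distinct values: {8.9 MHz, 24.1 MHz, 25.6 MHz} → 3.

3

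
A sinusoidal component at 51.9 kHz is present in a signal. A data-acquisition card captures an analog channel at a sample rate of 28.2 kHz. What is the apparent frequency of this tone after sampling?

4.5 kHz

51.9 kHz mod fs = 23.7 kHz.
23.7 kHz > fs/2 = 14.1 kHz, folds to fs − 23.7 kHz = 4.5 kHz.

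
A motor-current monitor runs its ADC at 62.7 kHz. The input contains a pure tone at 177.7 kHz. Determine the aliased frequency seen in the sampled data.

177.7 kHz mod fs = 52.3 kHz.
52.3 kHz > fs/2 = 31.35 kHz, folds to fs − 52.3 kHz = 10.4 kHz.

10.4 kHz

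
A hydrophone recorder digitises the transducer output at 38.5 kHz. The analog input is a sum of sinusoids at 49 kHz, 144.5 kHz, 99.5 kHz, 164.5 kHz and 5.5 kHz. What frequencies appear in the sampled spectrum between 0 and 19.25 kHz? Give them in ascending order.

fs/2 = 19.25 kHz.
49 kHz mod fs = 10.5 kHz.
10.5 kHz ≤ fs/2 = 19.25 kHz, appears at 10.5 kHz.
144.5 kHz mod fs = 29 kHz.
29 kHz > fs/2 = 19.25 kHz, folds to fs − 29 kHz = 9.5 kHz.
99.5 kHz mod fs = 22.5 kHz.
22.5 kHz > fs/2 = 19.25 kHz, folds to fs − 22.5 kHz = 16 kHz.
164.5 kHz mod fs = 10.5 kHz.
10.5 kHz ≤ fs/2 = 19.25 kHz, appears at 10.5 kHz.
5.5 kHz ≤ fs/2 = 19.25 kHz, passes unchanged.
Distinct values: {5.5 kHz, 9.5 kHz, 10.5 kHz, 16 kHz}.

5.5 kHz, 9.5 kHz, 10.5 kHz, 16 kHz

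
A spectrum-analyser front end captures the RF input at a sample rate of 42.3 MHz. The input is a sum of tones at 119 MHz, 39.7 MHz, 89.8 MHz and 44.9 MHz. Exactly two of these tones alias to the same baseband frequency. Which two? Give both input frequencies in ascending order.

fs/2 = 21.15 MHz.
119 MHz mod fs = 34.4 MHz.
34.4 MHz > fs/2 = 21.15 MHz, folds to fs − 34.4 MHz = 7.9 MHz.
39.7 MHz > fs/2 = 21.15 MHz, folds to fs − 39.7 MHz = 2.6 MHz.
89.8 MHz mod fs = 5.2 MHz.
5.2 MHz ≤ fs/2 = 21.15 MHz, appears at 5.2 MHz.
44.9 MHz mod fs = 2.6 MHz.
2.6 MHz ≤ fs/2 = 21.15 MHz, appears at 2.6 MHz.
39.7 MHz and 44.9 MHz both map to 2.6 MHz.

39.7 MHz, 44.9 MHz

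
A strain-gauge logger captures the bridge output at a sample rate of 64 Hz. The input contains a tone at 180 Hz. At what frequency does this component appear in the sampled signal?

12 Hz

180 Hz mod fs = 52 Hz.
52 Hz > fs/2 = 32 Hz, folds to fs − 52 Hz = 12 Hz.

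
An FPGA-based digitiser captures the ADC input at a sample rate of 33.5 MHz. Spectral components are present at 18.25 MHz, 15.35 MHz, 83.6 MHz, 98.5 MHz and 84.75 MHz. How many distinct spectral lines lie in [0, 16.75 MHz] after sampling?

5

fs/2 = 16.75 MHz.
18.25 MHz > fs/2 = 16.75 MHz, folds to fs − 18.25 MHz = 15.25 MHz.
15.35 MHz ≤ fs/2 = 16.75 MHz, passes unchanged.
83.6 MHz mod fs = 16.6 MHz.
16.6 MHz ≤ fs/2 = 16.75 MHz, appears at 16.6 MHz.
98.5 MHz mod fs = 31.5 MHz.
31.5 MHz > fs/2 = 16.75 MHz, folds to fs − 31.5 MHz = 2 MHz.
84.75 MHz mod fs = 17.75 MHz.
17.75 MHz > fs/2 = 16.75 MHz, folds to fs − 17.75 MHz = 15.75 MHz.
Distinct values: {2 MHz, 15.25 MHz, 15.35 MHz, 15.75 MHz, 16.6 MHz} → 5.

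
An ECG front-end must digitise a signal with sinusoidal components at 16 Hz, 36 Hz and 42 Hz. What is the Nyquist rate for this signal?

84 Hz

Highest-frequency component: 42 Hz.
Nyquist rate = 2 × 42 Hz = 84 Hz.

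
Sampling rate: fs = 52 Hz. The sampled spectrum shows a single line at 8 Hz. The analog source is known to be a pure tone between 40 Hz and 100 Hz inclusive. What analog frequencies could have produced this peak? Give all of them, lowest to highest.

44 Hz, 60 Hz, 96 Hz

Frequencies that alias to 8 Hz are k·fs ± 8 Hz for integer k ≥ 0.
k=0: 8 Hz.
k=1: 44 Hz, 60 Hz.
k=2: 96 Hz, 112 Hz.
k=3: 148 Hz, 164 Hz.
Within [40 Hz, 100 Hz]: 44 Hz, 60 Hz, 96 Hz.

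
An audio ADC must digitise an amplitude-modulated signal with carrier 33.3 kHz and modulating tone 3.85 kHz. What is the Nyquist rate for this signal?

AM sidebands sit at fc ± fm = 29.45 kHz and 37.15 kHz.
Highest-frequency component: 37.15 kHz.
Nyquist rate = 2 × 37.15 kHz = 74.3 kHz.

74.3 kHz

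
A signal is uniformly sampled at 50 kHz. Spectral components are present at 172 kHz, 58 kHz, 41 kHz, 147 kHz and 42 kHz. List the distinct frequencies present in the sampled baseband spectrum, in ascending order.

fs/2 = 25 kHz.
172 kHz mod fs = 22 kHz.
22 kHz ≤ fs/2 = 25 kHz, appears at 22 kHz.
58 kHz mod fs = 8 kHz.
8 kHz ≤ fs/2 = 25 kHz, appears at 8 kHz.
41 kHz > fs/2 = 25 kHz, folds to fs − 41 kHz = 9 kHz.
147 kHz mod fs = 47 kHz.
47 kHz > fs/2 = 25 kHz, folds to fs − 47 kHz = 3 kHz.
42 kHz > fs/2 = 25 kHz, folds to fs − 42 kHz = 8 kHz.
Distinct values: {3 kHz, 8 kHz, 9 kHz, 22 kHz}.

3 kHz, 8 kHz, 9 kHz, 22 kHz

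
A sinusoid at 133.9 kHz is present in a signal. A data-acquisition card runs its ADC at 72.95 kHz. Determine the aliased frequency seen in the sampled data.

12 kHz

133.9 kHz mod fs = 60.95 kHz.
60.95 kHz > fs/2 = 36.475 kHz, folds to fs − 60.95 kHz = 12 kHz.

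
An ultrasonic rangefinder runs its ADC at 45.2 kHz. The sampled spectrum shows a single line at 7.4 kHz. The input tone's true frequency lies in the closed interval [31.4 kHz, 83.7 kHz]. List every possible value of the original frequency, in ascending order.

Frequencies that alias to 7.4 kHz are k·fs ± 7.4 kHz for integer k ≥ 0.
k=0: 7.4 kHz.
k=1: 37.8 kHz, 52.6 kHz.
k=2: 83 kHz, 97.8 kHz.
k=3: 128.2 kHz, 143 kHz.
Within [31.4 kHz, 83.7 kHz]: 37.8 kHz, 52.6 kHz, 83 kHz.

37.8 kHz, 52.6 kHz, 83 kHz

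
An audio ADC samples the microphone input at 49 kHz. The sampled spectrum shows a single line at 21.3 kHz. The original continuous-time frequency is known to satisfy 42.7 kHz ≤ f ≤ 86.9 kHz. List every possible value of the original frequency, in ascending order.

70.3 kHz, 76.7 kHz

Frequencies that alias to 21.3 kHz are k·fs ± 21.3 kHz for integer k ≥ 0.
k=0: 21.3 kHz.
k=1: 27.7 kHz, 70.3 kHz.
k=2: 76.7 kHz, 119.3 kHz.
k=3: 125.7 kHz, 168.3 kHz.
Within [42.7 kHz, 86.9 kHz]: 70.3 kHz, 76.7 kHz.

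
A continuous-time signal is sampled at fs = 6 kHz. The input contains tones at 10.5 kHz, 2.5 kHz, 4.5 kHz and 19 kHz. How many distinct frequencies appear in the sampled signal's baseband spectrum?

3

fs/2 = 3 kHz.
10.5 kHz mod fs = 4.5 kHz.
4.5 kHz > fs/2 = 3 kHz, folds to fs − 4.5 kHz = 1.5 kHz.
2.5 kHz ≤ fs/2 = 3 kHz, passes unchanged.
4.5 kHz > fs/2 = 3 kHz, folds to fs − 4.5 kHz = 1.5 kHz.
19 kHz mod fs = 1 kHz.
1 kHz ≤ fs/2 = 3 kHz, appears at 1 kHz.
Distinct values: {1 kHz, 1.5 kHz, 2.5 kHz} → 3.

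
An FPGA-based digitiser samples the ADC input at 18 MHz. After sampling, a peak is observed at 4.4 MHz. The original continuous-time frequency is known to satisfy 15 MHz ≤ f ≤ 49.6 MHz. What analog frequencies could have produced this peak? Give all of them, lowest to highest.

22.4 MHz, 31.6 MHz, 40.4 MHz, 49.6 MHz

Frequencies that alias to 4.4 MHz are k·fs ± 4.4 MHz for integer k ≥ 0.
k=0: 4.4 MHz.
k=1: 13.6 MHz, 22.4 MHz.
k=2: 31.6 MHz, 40.4 MHz.
k=3: 49.6 MHz, 58.4 MHz.
k=4: 67.6 MHz, 76.4 MHz.
Within [15 MHz, 49.6 MHz]: 22.4 MHz, 31.6 MHz, 40.4 MHz, 49.6 MHz.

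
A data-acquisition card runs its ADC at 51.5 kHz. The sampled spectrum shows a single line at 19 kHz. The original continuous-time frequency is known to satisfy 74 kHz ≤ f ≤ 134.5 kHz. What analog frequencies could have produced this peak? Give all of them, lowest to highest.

Frequencies that alias to 19 kHz are k·fs ± 19 kHz for integer k ≥ 0.
k=0: 19 kHz.
k=1: 32.5 kHz, 70.5 kHz.
k=2: 84 kHz, 122 kHz.
k=3: 135.5 kHz, 173.5 kHz.
Within [74 kHz, 134.5 kHz]: 84 kHz, 122 kHz.

84 kHz, 122 kHz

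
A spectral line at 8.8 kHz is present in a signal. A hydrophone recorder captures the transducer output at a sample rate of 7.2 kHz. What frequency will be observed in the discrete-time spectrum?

1.6 kHz

8.8 kHz mod fs = 1.6 kHz.
1.6 kHz ≤ fs/2 = 3.6 kHz, appears at 1.6 kHz.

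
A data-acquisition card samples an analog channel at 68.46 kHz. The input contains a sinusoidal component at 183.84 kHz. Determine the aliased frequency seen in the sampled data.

21.54 kHz

183.84 kHz mod fs = 46.92 kHz.
46.92 kHz > fs/2 = 34.23 kHz, folds to fs − 46.92 kHz = 21.54 kHz.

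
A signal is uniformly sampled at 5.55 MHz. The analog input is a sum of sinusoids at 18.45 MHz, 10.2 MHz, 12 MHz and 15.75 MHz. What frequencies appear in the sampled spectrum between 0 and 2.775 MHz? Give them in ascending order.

fs/2 = 2.775 MHz.
18.45 MHz mod fs = 1.8 MHz.
1.8 MHz ≤ fs/2 = 2.775 MHz, appears at 1.8 MHz.
10.2 MHz mod fs = 4.65 MHz.
4.65 MHz > fs/2 = 2.775 MHz, folds to fs − 4.65 MHz = 0.9 MHz.
12 MHz mod fs = 0.9 MHz.
0.9 MHz ≤ fs/2 = 2.775 MHz, appears at 0.9 MHz.
15.75 MHz mod fs = 4.65 MHz.
4.65 MHz > fs/2 = 2.775 MHz, folds to fs − 4.65 MHz = 0.9 MHz.
Distinct values: {0.9 MHz, 1.8 MHz}.

0.9 MHz, 1.8 MHz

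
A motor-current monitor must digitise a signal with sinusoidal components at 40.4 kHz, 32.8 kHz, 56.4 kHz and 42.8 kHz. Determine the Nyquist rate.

112.8 kHz

Highest-frequency component: 56.4 kHz.
Nyquist rate = 2 × 56.4 kHz = 112.8 kHz.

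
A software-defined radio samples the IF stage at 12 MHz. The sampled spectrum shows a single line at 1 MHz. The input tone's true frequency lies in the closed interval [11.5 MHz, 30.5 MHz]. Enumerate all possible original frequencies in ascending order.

Frequencies that alias to 1 MHz are k·fs ± 1 MHz for integer k ≥ 0.
k=0: 1 MHz.
k=1: 11 MHz, 13 MHz.
k=2: 23 MHz, 25 MHz.
k=3: 35 MHz, 37 MHz.
Within [11.5 MHz, 30.5 MHz]: 13 MHz, 23 MHz, 25 MHz.

13 MHz, 23 MHz, 25 MHz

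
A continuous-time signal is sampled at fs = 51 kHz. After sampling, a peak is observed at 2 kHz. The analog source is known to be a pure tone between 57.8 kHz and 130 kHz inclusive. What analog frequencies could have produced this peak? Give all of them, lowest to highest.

100 kHz, 104 kHz

Frequencies that alias to 2 kHz are k·fs ± 2 kHz for integer k ≥ 0.
k=0: 2 kHz.
k=1: 49 kHz, 53 kHz.
k=2: 100 kHz, 104 kHz.
k=3: 151 kHz, 155 kHz.
Within [57.8 kHz, 130 kHz]: 100 kHz, 104 kHz.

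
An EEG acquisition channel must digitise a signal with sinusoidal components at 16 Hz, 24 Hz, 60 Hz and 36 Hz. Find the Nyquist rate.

Highest-frequency component: 60 Hz.
Nyquist rate = 2 × 60 Hz = 120 Hz.

120 Hz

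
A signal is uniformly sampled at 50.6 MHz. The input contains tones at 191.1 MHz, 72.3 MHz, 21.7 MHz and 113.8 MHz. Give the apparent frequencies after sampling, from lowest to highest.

fs/2 = 25.3 MHz.
191.1 MHz mod fs = 39.3 MHz.
39.3 MHz > fs/2 = 25.3 MHz, folds to fs − 39.3 MHz = 11.3 MHz.
72.3 MHz mod fs = 21.7 MHz.
21.7 MHz ≤ fs/2 = 25.3 MHz, appears at 21.7 MHz.
21.7 MHz ≤ fs/2 = 25.3 MHz, passes unchanged.
113.8 MHz mod fs = 12.6 MHz.
12.6 MHz ≤ fs/2 = 25.3 MHz, appears at 12.6 MHz.
Distinct values: {11.3 MHz, 12.6 MHz, 21.7 MHz}.

11.3 MHz, 12.6 MHz, 21.7 MHz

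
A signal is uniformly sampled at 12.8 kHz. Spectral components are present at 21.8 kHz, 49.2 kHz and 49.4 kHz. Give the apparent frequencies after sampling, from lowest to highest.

fs/2 = 6.4 kHz.
21.8 kHz mod fs = 9 kHz.
9 kHz > fs/2 = 6.4 kHz, folds to fs − 9 kHz = 3.8 kHz.
49.2 kHz mod fs = 10.8 kHz.
10.8 kHz > fs/2 = 6.4 kHz, folds to fs − 10.8 kHz = 2 kHz.
49.4 kHz mod fs = 11 kHz.
11 kHz > fs/2 = 6.4 kHz, folds to fs − 11 kHz = 1.8 kHz.
Distinct values: {1.8 kHz, 2 kHz, 3.8 kHz}.

1.8 kHz, 2 kHz, 3.8 kHz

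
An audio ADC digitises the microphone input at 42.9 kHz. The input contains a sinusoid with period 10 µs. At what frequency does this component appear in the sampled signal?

14.2 kHz

T = 10 µs → f = 1/T = 100 kHz.
100 kHz mod fs = 14.2 kHz.
14.2 kHz ≤ fs/2 = 21.45 kHz, appears at 14.2 kHz.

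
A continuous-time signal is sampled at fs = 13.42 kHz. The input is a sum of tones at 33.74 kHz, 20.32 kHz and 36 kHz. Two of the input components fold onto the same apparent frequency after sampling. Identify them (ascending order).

fs/2 = 6.71 kHz.
33.74 kHz mod fs = 6.9 kHz.
6.9 kHz > fs/2 = 6.71 kHz, folds to fs − 6.9 kHz = 6.52 kHz.
20.32 kHz mod fs = 6.9 kHz.
6.9 kHz > fs/2 = 6.71 kHz, folds to fs − 6.9 kHz = 6.52 kHz.
36 kHz mod fs = 9.16 kHz.
9.16 kHz > fs/2 = 6.71 kHz, folds to fs − 9.16 kHz = 4.26 kHz.
20.32 kHz and 33.74 kHz both map to 6.52 kHz.

20.32 kHz, 33.74 kHz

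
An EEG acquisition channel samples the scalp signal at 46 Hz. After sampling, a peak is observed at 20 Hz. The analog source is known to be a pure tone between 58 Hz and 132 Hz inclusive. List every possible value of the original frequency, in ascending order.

66 Hz, 72 Hz, 112 Hz, 118 Hz

Frequencies that alias to 20 Hz are k·fs ± 20 Hz for integer k ≥ 0.
k=0: 20 Hz.
k=1: 26 Hz, 66 Hz.
k=2: 72 Hz, 112 Hz.
k=3: 118 Hz, 158 Hz.
k=4: 164 Hz, 204 Hz.
Within [58 Hz, 132 Hz]: 66 Hz, 72 Hz, 112 Hz, 118 Hz.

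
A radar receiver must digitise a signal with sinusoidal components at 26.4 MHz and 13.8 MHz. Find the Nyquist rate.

52.8 MHz

Highest-frequency component: 26.4 MHz.
Nyquist rate = 2 × 26.4 MHz = 52.8 MHz.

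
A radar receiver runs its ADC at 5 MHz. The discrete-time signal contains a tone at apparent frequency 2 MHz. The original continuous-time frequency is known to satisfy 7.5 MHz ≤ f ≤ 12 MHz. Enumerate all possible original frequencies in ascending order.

8 MHz, 12 MHz

Frequencies that alias to 2 MHz are k·fs ± 2 MHz for integer k ≥ 0.
k=0: 2 MHz.
k=1: 3 MHz, 7 MHz.
k=2: 8 MHz, 12 MHz.
k=3: 13 MHz, 17 MHz.
Within [7.5 MHz, 12 MHz]: 8 MHz, 12 MHz.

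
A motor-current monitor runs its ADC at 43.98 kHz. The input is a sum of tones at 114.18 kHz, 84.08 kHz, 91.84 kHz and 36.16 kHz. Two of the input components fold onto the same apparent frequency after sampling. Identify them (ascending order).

84.08 kHz, 91.84 kHz

fs/2 = 21.99 kHz.
114.18 kHz mod fs = 26.22 kHz.
26.22 kHz > fs/2 = 21.99 kHz, folds to fs − 26.22 kHz = 17.76 kHz.
84.08 kHz mod fs = 40.1 kHz.
40.1 kHz > fs/2 = 21.99 kHz, folds to fs − 40.1 kHz = 3.88 kHz.
91.84 kHz mod fs = 3.88 kHz.
3.88 kHz ≤ fs/2 = 21.99 kHz, appears at 3.88 kHz.
36.16 kHz > fs/2 = 21.99 kHz, folds to fs − 36.16 kHz = 7.82 kHz.
84.08 kHz and 91.84 kHz both map to 3.88 kHz.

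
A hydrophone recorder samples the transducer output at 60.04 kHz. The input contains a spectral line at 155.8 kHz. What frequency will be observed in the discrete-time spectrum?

24.32 kHz

155.8 kHz mod fs = 35.72 kHz.
35.72 kHz > fs/2 = 30.02 kHz, folds to fs − 35.72 kHz = 24.32 kHz.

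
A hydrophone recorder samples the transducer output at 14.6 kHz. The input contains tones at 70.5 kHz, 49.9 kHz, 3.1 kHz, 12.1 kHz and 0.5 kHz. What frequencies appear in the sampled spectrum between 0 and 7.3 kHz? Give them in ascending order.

fs/2 = 7.3 kHz.
70.5 kHz mod fs = 12.1 kHz.
12.1 kHz > fs/2 = 7.3 kHz, folds to fs − 12.1 kHz = 2.5 kHz.
49.9 kHz mod fs = 6.1 kHz.
6.1 kHz ≤ fs/2 = 7.3 kHz, appears at 6.1 kHz.
3.1 kHz ≤ fs/2 = 7.3 kHz, passes unchanged.
12.1 kHz > fs/2 = 7.3 kHz, folds to fs − 12.1 kHz = 2.5 kHz.
0.5 kHz ≤ fs/2 = 7.3 kHz, passes unchanged.
Distinct values: {0.5 kHz, 2.5 kHz, 3.1 kHz, 6.1 kHz}.

0.5 kHz, 2.5 kHz, 3.1 kHz, 6.1 kHz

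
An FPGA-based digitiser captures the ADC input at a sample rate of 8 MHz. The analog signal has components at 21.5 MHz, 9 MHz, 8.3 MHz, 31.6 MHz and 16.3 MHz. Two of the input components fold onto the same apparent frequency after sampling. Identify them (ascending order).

8.3 MHz, 16.3 MHz

fs/2 = 4 MHz.
21.5 MHz mod fs = 5.5 MHz.
5.5 MHz > fs/2 = 4 MHz, folds to fs − 5.5 MHz = 2.5 MHz.
9 MHz mod fs = 1 MHz.
1 MHz ≤ fs/2 = 4 MHz, appears at 1 MHz.
8.3 MHz mod fs = 0.3 MHz.
0.3 MHz ≤ fs/2 = 4 MHz, appears at 0.3 MHz.
31.6 MHz mod fs = 7.6 MHz.
7.6 MHz > fs/2 = 4 MHz, folds to fs − 7.6 MHz = 0.4 MHz.
16.3 MHz mod fs = 0.3 MHz.
0.3 MHz ≤ fs/2 = 4 MHz, appears at 0.3 MHz.
8.3 MHz and 16.3 MHz both map to 0.3 MHz.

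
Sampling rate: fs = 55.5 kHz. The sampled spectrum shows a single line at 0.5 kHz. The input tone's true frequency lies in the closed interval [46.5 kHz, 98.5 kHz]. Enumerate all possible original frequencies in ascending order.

Frequencies that alias to 0.5 kHz are k·fs ± 0.5 kHz for integer k ≥ 0.
k=0: 0.5 kHz.
k=1: 55 kHz, 56 kHz.
k=2: 110.5 kHz, 111.5 kHz.
Within [46.5 kHz, 98.5 kHz]: 55 kHz, 56 kHz.

55 kHz, 56 kHz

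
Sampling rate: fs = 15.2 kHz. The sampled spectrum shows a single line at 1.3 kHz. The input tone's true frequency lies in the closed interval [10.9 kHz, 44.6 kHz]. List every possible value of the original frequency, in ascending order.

Frequencies that alias to 1.3 kHz are k·fs ± 1.3 kHz for integer k ≥ 0.
k=0: 1.3 kHz.
k=1: 13.9 kHz, 16.5 kHz.
k=2: 29.1 kHz, 31.7 kHz.
k=3: 44.3 kHz, 46.9 kHz.
k=4: 59.5 kHz, 62.1 kHz.
Within [10.9 kHz, 44.6 kHz]: 13.9 kHz, 16.5 kHz, 29.1 kHz, 31.7 kHz, 44.3 kHz.

13.9 kHz, 16.5 kHz, 29.1 kHz, 31.7 kHz, 44.3 kHz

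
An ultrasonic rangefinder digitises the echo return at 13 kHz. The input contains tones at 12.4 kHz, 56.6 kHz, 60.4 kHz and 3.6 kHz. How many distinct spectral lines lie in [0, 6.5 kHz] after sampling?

3

fs/2 = 6.5 kHz.
12.4 kHz > fs/2 = 6.5 kHz, folds to fs − 12.4 kHz = 0.6 kHz.
56.6 kHz mod fs = 4.6 kHz.
4.6 kHz ≤ fs/2 = 6.5 kHz, appears at 4.6 kHz.
60.4 kHz mod fs = 8.4 kHz.
8.4 kHz > fs/2 = 6.5 kHz, folds to fs − 8.4 kHz = 4.6 kHz.
3.6 kHz ≤ fs/2 = 6.5 kHz, passes unchanged.
Distinct values: {0.6 kHz, 3.6 kHz, 4.6 kHz} → 3.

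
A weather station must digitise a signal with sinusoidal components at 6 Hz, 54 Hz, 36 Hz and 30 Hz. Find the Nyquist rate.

Highest-frequency component: 54 Hz.
Nyquist rate = 2 × 54 Hz = 108 Hz.

108 Hz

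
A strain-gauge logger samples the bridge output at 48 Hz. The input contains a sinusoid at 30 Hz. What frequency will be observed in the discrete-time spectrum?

30 Hz > fs/2 = 24 Hz, folds to fs − 30 Hz = 18 Hz.

18 Hz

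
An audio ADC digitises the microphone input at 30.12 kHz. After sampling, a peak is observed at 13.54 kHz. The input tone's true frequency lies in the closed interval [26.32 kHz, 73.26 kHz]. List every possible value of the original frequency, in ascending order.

43.66 kHz, 46.7 kHz

Frequencies that alias to 13.54 kHz are k·fs ± 13.54 kHz for integer k ≥ 0.
k=0: 13.54 kHz.
k=1: 16.58 kHz, 43.66 kHz.
k=2: 46.7 kHz, 73.78 kHz.
k=3: 76.82 kHz, 103.9 kHz.
Within [26.32 kHz, 73.26 kHz]: 43.66 kHz, 46.7 kHz.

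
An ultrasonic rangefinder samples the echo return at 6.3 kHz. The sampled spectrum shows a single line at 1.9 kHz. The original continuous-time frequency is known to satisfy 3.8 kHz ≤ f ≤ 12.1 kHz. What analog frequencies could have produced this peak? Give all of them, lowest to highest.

4.4 kHz, 8.2 kHz, 10.7 kHz

Frequencies that alias to 1.9 kHz are k·fs ± 1.9 kHz for integer k ≥ 0.
k=0: 1.9 kHz.
k=1: 4.4 kHz, 8.2 kHz.
k=2: 10.7 kHz, 14.5 kHz.
k=3: 17 kHz, 20.8 kHz.
Within [3.8 kHz, 12.1 kHz]: 4.4 kHz, 8.2 kHz, 10.7 kHz.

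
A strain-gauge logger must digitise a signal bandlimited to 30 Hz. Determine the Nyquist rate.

60 Hz

Nyquist rate = 2 × 30 Hz = 60 Hz.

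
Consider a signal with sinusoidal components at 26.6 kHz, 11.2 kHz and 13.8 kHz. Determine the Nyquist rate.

53.2 kHz

Highest-frequency component: 26.6 kHz.
Nyquist rate = 2 × 26.6 kHz = 53.2 kHz.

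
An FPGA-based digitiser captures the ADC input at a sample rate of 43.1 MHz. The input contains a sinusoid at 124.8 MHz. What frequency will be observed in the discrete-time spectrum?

4.5 MHz

124.8 MHz mod fs = 38.6 MHz.
38.6 MHz > fs/2 = 21.55 MHz, folds to fs − 38.6 MHz = 4.5 MHz.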